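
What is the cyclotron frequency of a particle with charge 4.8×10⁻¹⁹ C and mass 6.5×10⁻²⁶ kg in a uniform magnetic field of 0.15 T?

f = |q|B/(2πm).
f = (4.8×10⁻¹⁹)(0.15)/(2π·6.5×10⁻²⁶) ≈ 1.8×10⁵ Hz.

f ≈ 1.8×10⁵ Hz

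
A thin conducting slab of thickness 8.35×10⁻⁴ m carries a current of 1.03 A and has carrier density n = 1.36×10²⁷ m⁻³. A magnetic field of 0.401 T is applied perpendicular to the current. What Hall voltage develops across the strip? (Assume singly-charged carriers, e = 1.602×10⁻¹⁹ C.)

V_H ≈ 2.27×10⁻⁶ V

V_H = IB/(n e t).
V_H = (1.03)(0.401)/((1.36×10²⁷)(1.602×10⁻¹⁹)(8.35×10⁻⁴)) ≈ 2.27×10⁻⁶ V.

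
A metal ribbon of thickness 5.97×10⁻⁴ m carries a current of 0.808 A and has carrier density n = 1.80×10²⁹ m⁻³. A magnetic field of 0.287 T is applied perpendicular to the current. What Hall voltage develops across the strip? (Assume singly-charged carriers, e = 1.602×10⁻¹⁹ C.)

V_H ≈ 1.35×10⁻⁸ V

V_H = IB/(n e t).
V_H = (0.808)(0.287)/((1.80×10²⁹)(1.602×10⁻¹⁹)(5.97×10⁻⁴)) ≈ 1.35×10⁻⁸ V.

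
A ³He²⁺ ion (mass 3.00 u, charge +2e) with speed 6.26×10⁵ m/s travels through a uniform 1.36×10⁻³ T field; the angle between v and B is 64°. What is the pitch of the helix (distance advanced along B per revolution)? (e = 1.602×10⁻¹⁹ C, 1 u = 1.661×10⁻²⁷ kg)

v∥ = v cosθ = 6.26×10⁵·cos64° ≈ 2.744×10⁵ m/s.
T = 2πm/(|q|B) = 2π(4.983×10⁻²⁷)/((3.204×10⁻¹⁹)(1.36×10⁻³)) ≈ 7.185×10⁻⁵ s.
pitch = v∥ T = (2.744×10⁵)(7.185×10⁻⁵) ≈ 19.7 m.

p ≈ 19.7 m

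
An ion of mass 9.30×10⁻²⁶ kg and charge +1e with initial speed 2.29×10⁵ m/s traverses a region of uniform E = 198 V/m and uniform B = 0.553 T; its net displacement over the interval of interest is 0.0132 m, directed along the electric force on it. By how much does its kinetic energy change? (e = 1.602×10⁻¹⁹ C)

ΔKE ≈ 4.19×10⁻¹⁹ J

The magnetic force is always ⟂ v and does no work; only the electric force changes KE.
ΔKE = F_E · d = |q|E d = (1.602×10⁻¹⁹)(198)(0.0132) ≈ 4.19×10⁻¹⁹ J.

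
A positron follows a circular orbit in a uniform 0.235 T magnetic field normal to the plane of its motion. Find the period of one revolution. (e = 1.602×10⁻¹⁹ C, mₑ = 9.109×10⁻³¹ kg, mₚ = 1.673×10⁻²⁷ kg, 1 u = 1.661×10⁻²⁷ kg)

T ≈ 1.52×10⁻¹⁰ s

The cyclotron period depends only on m, q, B: T = 2πm/(|q|B).
T = 2π(9.109×10⁻³¹)/((1.602×10⁻¹⁹)(0.235)) ≈ 1.52×10⁻¹⁰ s.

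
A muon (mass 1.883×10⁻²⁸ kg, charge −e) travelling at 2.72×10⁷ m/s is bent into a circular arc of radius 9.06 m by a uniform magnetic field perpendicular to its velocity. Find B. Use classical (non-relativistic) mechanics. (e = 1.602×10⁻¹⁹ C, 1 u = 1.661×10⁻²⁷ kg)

From |q|vB = mv²/r, B = mv/(|q|r).
B = (1.883×10⁻²⁸)(2.72×10⁷)/((1.602×10⁻¹⁹)(9.06)) ≈ 3.53×10⁻³ T.

B ≈ 3.53×10⁻³ T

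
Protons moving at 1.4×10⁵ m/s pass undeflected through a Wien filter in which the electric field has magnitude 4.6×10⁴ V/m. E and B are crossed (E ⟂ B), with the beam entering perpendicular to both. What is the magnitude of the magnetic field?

Balance of forces in the selector: qE = qvB ⇒ B = E/v.
B = 4.6×10⁴/1.4×10⁵ = 0.33 T.

B = 0.33 T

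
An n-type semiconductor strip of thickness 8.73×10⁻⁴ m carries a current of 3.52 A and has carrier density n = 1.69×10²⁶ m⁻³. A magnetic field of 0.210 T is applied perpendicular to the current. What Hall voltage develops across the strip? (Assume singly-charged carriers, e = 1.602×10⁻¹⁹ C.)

V_H ≈ 3.13×10⁻⁵ V

V_H = IB/(n e t).
V_H = (3.52)(0.210)/((1.69×10²⁶)(1.602×10⁻¹⁹)(8.73×10⁻⁴)) ≈ 3.13×10⁻⁵ V.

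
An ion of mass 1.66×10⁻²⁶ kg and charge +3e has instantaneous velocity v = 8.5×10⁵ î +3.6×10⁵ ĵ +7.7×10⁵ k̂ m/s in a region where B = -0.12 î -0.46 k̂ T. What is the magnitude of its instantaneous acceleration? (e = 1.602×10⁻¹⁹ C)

v×B = (-1.66×10⁵, 2.99×10⁵, 4.32×10⁴) N/C.
F = q v×B = (4.806×10⁻¹⁹ C)·(-1.66×10⁵, 2.99×10⁵, 4.32×10⁴) = (-7.96×10⁻¹⁴, 1.44×10⁻¹³, 2.08×10⁻¹⁴) N.
|a| = |F|/m = 1.654×10⁻¹³/1.66×10⁻²⁶ ≈ 9.96×10¹² m/s².

|a| ≈ 9.96×10¹² m/s²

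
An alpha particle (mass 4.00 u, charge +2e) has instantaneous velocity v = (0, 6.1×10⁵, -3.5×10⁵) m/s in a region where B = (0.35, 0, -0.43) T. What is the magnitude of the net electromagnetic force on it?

|F| ≈ 1.15×10⁻¹³ N

v×B = (-2.62×10⁵, -1.22×10⁵, -2.14×10⁵) N/C.
F = q v×B = (3.204×10⁻¹⁹ C)·(-2.62×10⁵, -1.22×10⁵, -2.14×10⁵) = (-8.40×10⁻¹⁴, -3.92×10⁻¹⁴, -6.84×10⁻¹⁴) N.
|F| = 1.15×10⁻¹³ N.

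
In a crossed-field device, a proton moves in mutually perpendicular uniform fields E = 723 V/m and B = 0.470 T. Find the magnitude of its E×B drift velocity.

The steady drift has the magnetic force balancing the electric force, so v_d = E/B.
v_d = 723/0.470 = 1540 m/s.

v_d ≈ 1540 m/s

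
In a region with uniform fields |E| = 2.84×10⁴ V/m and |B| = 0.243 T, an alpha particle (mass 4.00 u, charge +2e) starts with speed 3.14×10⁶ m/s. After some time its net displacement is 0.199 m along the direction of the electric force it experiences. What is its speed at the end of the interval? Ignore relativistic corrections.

v_f ≈ 3.23×10⁶ m/s

B does no work; ΔKE = |q|E d.
½mv_f² = ½mv₀² + |q|Ed = ½(6.644×10⁻²⁷)(3.14×10⁶)² + (3.204×10⁻¹⁹)(2.84×10⁴)(0.199) ≈ 3.275×10⁻¹⁴ J + 1.811×10⁻¹⁵ J ≈ 3.456×10⁻¹⁴ J.
v_f = √(2·3.456×10⁻¹⁴/6.644×10⁻²⁷) ≈ 3.23×10⁶ m/s.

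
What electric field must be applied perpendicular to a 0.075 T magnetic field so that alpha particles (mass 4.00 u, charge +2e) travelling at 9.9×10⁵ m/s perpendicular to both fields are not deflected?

E = 7.4×10⁴ V/m

For straight-line motion qE = qvB, so E = vB.
E = 9.9×10⁵ × 0.075 = 7.4×10⁴ V/m.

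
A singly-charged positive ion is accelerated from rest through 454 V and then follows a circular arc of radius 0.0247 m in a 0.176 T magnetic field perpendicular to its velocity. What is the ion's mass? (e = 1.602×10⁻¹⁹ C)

m ≈ 3.33×10⁻²⁷ kg

Combine |q|V = ½mv² and r = mv/(|q|B): eliminate v to get m = qB²r²/(2V).
m = (1.602×10⁻¹⁹)(0.176)²(0.0247)²/(2·454) ≈ 3.33×10⁻²⁷ kg.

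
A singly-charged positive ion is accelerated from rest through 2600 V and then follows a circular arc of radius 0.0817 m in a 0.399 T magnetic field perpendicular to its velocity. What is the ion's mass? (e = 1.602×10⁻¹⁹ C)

m ≈ 3.27×10⁻²⁶ kg

Combine |q|V = ½mv² and r = mv/(|q|B): eliminate v to get m = qB²r²/(2V).
m = (1.602×10⁻¹⁹)(0.399)²(0.0817)²/(2·2600) ≈ 3.27×10⁻²⁶ kg.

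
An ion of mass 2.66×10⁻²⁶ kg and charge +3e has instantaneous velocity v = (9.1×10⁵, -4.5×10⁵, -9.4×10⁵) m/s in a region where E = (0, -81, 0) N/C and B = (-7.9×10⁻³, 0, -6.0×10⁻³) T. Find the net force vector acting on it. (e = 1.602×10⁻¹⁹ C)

v×B = (2700, 1.29×10⁴, -3560) N/C.
E + v×B = (2700, 1.28×10⁴, -3560) N/C.
F = q(E + v×B) = (4.806×10⁻¹⁹ C)·(2700, 1.28×10⁴, -3560) = (1.30×10⁻¹⁵, 6.15×10⁻¹⁵, -1.71×10⁻¹⁵) N.

F ≈ (1.30×10⁻¹⁵, 6.15×10⁻¹⁵, -1.71×10⁻¹⁵) N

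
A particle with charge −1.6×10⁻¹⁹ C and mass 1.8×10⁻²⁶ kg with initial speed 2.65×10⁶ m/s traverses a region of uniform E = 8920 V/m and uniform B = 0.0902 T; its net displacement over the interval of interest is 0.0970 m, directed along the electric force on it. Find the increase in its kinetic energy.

ΔKE ≈ 1.38×10⁻¹⁶ J

The magnetic force is always ⟂ v and does no work; only the electric force changes KE.
ΔKE = F_E · d = |q|E d = (1.6×10⁻¹⁹)(8920)(0.0970) ≈ 1.38×10⁻¹⁶ J.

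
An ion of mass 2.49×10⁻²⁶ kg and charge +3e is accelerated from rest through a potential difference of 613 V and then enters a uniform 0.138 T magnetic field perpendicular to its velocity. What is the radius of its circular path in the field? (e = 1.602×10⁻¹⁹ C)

Acceleration: |q|V = ½mv² ⇒ v = √(2|q|V/m) = √(2·4.806×10⁻¹⁹·613/2.49×10⁻²⁶) ≈ 1.538×10⁵ m/s.
In the field: r = mv/(|q|B) = (2.49×10⁻²⁶)(1.538×10⁵)/((4.806×10⁻¹⁹)(0.138)) ≈ 0.0578 m.

r ≈ 0.0578 m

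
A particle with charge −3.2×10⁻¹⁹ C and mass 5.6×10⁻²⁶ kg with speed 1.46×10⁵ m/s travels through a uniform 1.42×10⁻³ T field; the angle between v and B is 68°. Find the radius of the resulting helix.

v⊥ = v sinθ = 1.46×10⁵·sin68° ≈ 1.354×10⁵ m/s.
r = m v⊥/(|q|B) = (5.6×10⁻²⁶)(1.354×10⁵)/((3.2×10⁻¹⁹)(1.42×10⁻³)) ≈ 16.7 m.

r ≈ 16.7 m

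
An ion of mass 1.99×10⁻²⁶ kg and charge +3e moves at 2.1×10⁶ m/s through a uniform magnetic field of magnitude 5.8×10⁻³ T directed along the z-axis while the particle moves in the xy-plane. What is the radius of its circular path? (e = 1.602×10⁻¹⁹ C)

r ≈ 15 m

The magnetic force provides the centripetal force: |q|vB = mv²/r.
r = mv/(|q|B) = (1.99×10⁻²⁶)(2.1×10⁶)/((4.806×10⁻¹⁹)(5.8×10⁻³)) ≈ 15 m.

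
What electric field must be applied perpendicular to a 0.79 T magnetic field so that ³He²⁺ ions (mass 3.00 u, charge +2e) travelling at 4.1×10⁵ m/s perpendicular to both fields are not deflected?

For straight-line motion qE = qvB, so E = vB.
E = 4.1×10⁵ × 0.79 = 3.2×10⁵ V/m.

E = 3.2×10⁵ V/m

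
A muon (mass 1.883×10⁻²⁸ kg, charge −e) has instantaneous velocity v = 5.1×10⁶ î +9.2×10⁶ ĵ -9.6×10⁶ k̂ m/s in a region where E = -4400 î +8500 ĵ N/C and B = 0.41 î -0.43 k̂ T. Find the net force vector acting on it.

v×B = (-3.96×10⁶, -1.74×10⁶, -3.77×10⁶) N/C.
E + v×B = (-3.96×10⁶, -1.73×10⁶, -3.77×10⁶) N/C.
F = q(E + v×B) = (−1.602×10⁻¹⁹ C)·(-3.96×10⁶, -1.73×10⁶, -3.77×10⁶) = (6.34×10⁻¹³, 2.78×10⁻¹³, 6.04×10⁻¹³) N.

F ≈ (6.34×10⁻¹³, 2.78×10⁻¹³, 6.04×10⁻¹³) N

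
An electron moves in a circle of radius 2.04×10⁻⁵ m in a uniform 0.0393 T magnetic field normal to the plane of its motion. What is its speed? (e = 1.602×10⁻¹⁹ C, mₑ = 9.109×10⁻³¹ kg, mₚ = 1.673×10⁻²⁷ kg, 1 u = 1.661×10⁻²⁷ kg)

v ≈ 1.41×10⁵ m/s

From |q|vB = mv²/r, v = |q|Br/m.
v = (1.602×10⁻¹⁹)(0.0393)(2.04×10⁻⁵)/9.109×10⁻³¹ ≈ 1.41×10⁵ m/s.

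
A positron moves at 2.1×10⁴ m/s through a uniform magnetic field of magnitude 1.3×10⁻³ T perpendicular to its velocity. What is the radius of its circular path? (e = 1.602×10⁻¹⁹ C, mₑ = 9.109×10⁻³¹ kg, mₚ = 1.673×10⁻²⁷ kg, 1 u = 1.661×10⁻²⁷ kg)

r ≈ 9.2×10⁻⁵ m

The magnetic force provides the centripetal force: |q|vB = mv²/r.
r = mv/(|q|B) = (9.109×10⁻³¹)(2.1×10⁴)/((1.602×10⁻¹⁹)(1.3×10⁻³)) ≈ 9.2×10⁻⁵ m.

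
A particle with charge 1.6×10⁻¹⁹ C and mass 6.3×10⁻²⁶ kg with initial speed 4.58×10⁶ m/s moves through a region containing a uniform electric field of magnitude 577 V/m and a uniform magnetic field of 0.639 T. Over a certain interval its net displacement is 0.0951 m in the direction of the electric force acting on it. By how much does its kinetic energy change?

ΔKE ≈ 8.78×10⁻¹⁸ J

The magnetic force is always ⟂ v and does no work; only the electric force changes KE.
ΔKE = F_E · d = |q|E d = (1.6×10⁻¹⁹)(577)(0.0951) ≈ 8.78×10⁻¹⁸ J.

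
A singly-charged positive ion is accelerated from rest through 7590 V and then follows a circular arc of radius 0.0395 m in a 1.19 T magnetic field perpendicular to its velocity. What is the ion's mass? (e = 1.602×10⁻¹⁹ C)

Combine |q|V = ½mv² and r = mv/(|q|B): eliminate v to get m = qB²r²/(2V).
m = (1.602×10⁻¹⁹)(1.19)²(0.0395)²/(2·7590) ≈ 2.33×10⁻²⁶ kg.

m ≈ 2.33×10⁻²⁶ kg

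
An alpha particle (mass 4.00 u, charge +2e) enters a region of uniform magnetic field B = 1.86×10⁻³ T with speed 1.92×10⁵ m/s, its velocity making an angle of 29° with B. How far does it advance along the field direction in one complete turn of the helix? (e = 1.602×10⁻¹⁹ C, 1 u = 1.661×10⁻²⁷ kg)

v∥ = v cosθ = 1.92×10⁵·cos29° ≈ 1.679×10⁵ m/s.
T = 2πm/(|q|B) = 2π(6.644×10⁻²⁷)/((3.204×10⁻¹⁹)(1.86×10⁻³)) ≈ 7.005×10⁻⁵ s.
pitch = v∥ T = (1.679×10⁵)(7.005×10⁻⁵) ≈ 11.8 m.

p ≈ 11.8 m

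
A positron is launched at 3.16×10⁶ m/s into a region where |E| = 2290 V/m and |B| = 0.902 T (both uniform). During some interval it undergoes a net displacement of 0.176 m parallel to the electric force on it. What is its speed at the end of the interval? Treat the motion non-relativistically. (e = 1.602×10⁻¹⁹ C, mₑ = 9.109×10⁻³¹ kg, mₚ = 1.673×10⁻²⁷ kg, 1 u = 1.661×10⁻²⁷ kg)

v_f ≈ 1.23×10⁷ m/s

B does no work; ΔKE = |q|E d.
½mv_f² = ½mv₀² + |q|Ed = ½(9.109×10⁻³¹)(3.16×10⁶)² + (1.602×10⁻¹⁹)(2290)(0.176) ≈ 4.548×10⁻¹⁸ J + 6.457×10⁻¹⁷ J ≈ 6.911×10⁻¹⁷ J.
v_f = √(2·6.911×10⁻¹⁷/9.109×10⁻³¹) ≈ 1.23×10⁷ m/s.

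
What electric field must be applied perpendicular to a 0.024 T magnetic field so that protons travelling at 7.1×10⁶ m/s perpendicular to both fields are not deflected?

E = 1.7×10⁵ V/m

For straight-line motion qE = qvB, so E = vB.
E = 7.1×10⁶ × 0.024 = 1.7×10⁵ V/m.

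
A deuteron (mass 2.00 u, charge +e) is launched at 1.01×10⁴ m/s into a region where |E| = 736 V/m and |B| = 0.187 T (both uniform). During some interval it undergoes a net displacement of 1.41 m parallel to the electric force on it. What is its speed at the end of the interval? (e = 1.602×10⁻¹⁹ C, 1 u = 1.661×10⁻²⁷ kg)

v_f ≈ 3.17×10⁵ m/s

B does no work; ΔKE = |q|E d.
½mv_f² = ½mv₀² + |q|Ed = ½(3.322×10⁻²⁷)(1.01×10⁴)² + (1.602×10⁻¹⁹)(736)(1.41) ≈ 1.694×10⁻¹⁹ J + 1.662×10⁻¹⁶ J ≈ 1.664×10⁻¹⁶ J.
v_f = √(2·1.664×10⁻¹⁶/3.322×10⁻²⁷) ≈ 3.17×10⁵ m/s.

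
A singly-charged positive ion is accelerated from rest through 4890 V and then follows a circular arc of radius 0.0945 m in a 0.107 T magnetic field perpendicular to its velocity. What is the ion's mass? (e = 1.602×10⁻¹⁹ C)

m ≈ 1.67×10⁻²⁷ kg

Combine |q|V = ½mv² and r = mv/(|q|B): eliminate v to get m = qB²r²/(2V).
m = (1.602×10⁻¹⁹)(0.107)²(0.0945)²/(2·4890) ≈ 1.67×10⁻²⁷ kg.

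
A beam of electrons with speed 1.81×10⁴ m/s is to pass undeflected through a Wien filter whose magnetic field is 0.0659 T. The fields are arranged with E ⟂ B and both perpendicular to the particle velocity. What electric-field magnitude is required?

E = 1190 V/m

For straight-line motion qE = qvB, so E = vB.
E = 1.81×10⁴ × 0.0659 = 1190 V/m.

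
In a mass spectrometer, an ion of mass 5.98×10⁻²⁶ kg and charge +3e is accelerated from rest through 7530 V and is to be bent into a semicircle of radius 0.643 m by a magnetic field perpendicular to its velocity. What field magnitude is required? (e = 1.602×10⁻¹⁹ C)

v = √(2|q|V/m) = √(2·4.806×10⁻¹⁹·7530/5.98×10⁻²⁶) ≈ 3.479×10⁵ m/s.
B = mv/(|q|r) = (5.98×10⁻²⁶)(3.479×10⁵)/((4.806×10⁻¹⁹)(0.643)) ≈ 0.0673 T.

B ≈ 0.0673 T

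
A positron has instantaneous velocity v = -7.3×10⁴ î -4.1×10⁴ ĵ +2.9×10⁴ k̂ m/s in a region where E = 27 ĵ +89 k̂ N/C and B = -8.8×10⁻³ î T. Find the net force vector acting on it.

v×B = (0, -255, -361) N/C.
E + v×B = (0, -228, -272) N/C.
F = q(E + v×B) = (1.602×10⁻¹⁹ C)·(0, -228, -272) = (0, -3.66×10⁻¹⁷, -4.35×10⁻¹⁷) N.

F ≈ (0, -3.66×10⁻¹⁷, -4.35×10⁻¹⁷) N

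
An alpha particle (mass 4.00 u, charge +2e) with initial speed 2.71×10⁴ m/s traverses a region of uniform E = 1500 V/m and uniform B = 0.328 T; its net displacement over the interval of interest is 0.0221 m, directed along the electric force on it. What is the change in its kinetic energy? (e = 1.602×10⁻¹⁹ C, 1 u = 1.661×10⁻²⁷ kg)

The magnetic force is always ⟂ v and does no work; only the electric force changes KE.
ΔKE = F_E · d = |q|E d = (3.204×10⁻¹⁹)(1500)(0.0221) ≈ 1.06×10⁻¹⁷ J.

ΔKE ≈ 1.06×10⁻¹⁷ J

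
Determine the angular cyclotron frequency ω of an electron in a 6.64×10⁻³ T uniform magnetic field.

ω = |q|B/m.
ω = (1.602×10⁻¹⁹)(6.64×10⁻³)/9.109×10⁻³¹ ≈ 1.17×10⁹ rad/s.

ω ≈ 1.17×10⁹ rad/s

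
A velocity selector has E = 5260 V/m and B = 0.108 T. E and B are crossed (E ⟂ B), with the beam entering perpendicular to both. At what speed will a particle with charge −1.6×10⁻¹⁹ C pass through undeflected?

v = 4.87×10⁴ m/s

For undeflected motion the electric and magnetic forces balance: qE = qvB.
v = E/B = 5260/0.108 = 4.87×10⁴ m/s.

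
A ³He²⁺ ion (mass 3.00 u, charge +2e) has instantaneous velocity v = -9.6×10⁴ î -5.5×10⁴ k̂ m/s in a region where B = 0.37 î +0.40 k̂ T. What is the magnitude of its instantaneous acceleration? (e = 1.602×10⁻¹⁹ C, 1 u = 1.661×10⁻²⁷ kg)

|a| ≈ 1.16×10¹² m/s²

v×B = (0, 1.80×10⁴, 0) N/C.
F = q v×B = (3.204×10⁻¹⁹ C)·(0, 1.80×10⁴, 0) = (0, 5.78×10⁻¹⁵, 0) N.
|a| = |F|/m = 5.783×10⁻¹⁵/4.983×10⁻²⁷ ≈ 1.16×10¹² m/s².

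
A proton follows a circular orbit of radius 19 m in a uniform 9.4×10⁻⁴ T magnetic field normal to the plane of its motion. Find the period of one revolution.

T ≈ 7.0×10⁻⁵ s

The cyclotron period depends only on m, q, B: T = 2πm/(|q|B).
T = 2π(1.673×10⁻²⁷)/((1.602×10⁻¹⁹)(9.4×10⁻⁴)) ≈ 7.0×10⁻⁵ s.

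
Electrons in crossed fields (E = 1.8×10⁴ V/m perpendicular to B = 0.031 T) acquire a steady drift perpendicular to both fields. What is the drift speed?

v_d ≈ 5.8×10⁵ m/s

The steady drift has the magnetic force balancing the electric force, so v_d = E/B.
v_d = 1.8×10⁴/0.031 = 5.8×10⁵ m/s.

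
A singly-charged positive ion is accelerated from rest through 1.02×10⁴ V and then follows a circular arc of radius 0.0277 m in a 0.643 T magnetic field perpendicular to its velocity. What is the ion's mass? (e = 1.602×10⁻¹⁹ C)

Combine |q|V = ½mv² and r = mv/(|q|B): eliminate v to get m = qB²r²/(2V).
m = (1.602×10⁻¹⁹)(0.643)²(0.0277)²/(2·1.02×10⁴) ≈ 2.49×10⁻²⁷ kg.

m ≈ 2.49×10⁻²⁷ kg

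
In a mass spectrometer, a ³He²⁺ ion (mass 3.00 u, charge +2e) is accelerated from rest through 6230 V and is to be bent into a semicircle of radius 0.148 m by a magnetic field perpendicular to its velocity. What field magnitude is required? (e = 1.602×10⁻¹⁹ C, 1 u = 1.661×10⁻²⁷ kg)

B ≈ 0.0941 T

v = √(2|q|V/m) = √(2·3.204×10⁻¹⁹·6230/4.983×10⁻²⁷) ≈ 8.951×10⁵ m/s.
B = mv/(|q|r) = (4.983×10⁻²⁷)(8.951×10⁵)/((3.204×10⁻¹⁹)(0.148)) ≈ 0.0941 T.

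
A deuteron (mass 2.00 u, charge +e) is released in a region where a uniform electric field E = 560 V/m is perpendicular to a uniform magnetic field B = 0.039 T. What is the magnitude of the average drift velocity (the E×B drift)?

v_d ≈ 1.4×10⁴ m/s

In crossed fields the guiding centre drifts at v_d = |E×B|/B² = E/B, independent of charge and mass.
v_d = 560/0.039 = 1.4×10⁴ m/s.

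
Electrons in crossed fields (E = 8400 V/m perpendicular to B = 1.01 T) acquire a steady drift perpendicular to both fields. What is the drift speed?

v_d ≈ 8320 m/s

The E×B drift speed is v_d = E/B.
v_d = 8400/1.01 = 8320 m/s.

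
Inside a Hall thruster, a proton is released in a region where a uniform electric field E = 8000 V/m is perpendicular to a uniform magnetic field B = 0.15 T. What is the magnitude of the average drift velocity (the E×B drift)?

In crossed fields the guiding centre drifts at v_d = |E×B|/B² = E/B, independent of charge and mass.
v_d = 8000/0.15 = 5.3×10⁴ m/s.

v_d ≈ 5.3×10⁴ m/s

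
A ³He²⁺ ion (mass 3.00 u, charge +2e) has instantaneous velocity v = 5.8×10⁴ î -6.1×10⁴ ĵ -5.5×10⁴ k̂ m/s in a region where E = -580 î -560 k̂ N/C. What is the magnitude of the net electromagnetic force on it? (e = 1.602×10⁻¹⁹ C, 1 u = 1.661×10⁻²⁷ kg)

|F| ≈ 2.58×10⁻¹⁶ N

Only an electric field acts, so F = qE = (3.204×10⁻¹⁹ C)·(-580, 0, -560) = (-1.86×10⁻¹⁶, 0, -1.79×10⁻¹⁶) N.
|F| = 2.58×10⁻¹⁶ N.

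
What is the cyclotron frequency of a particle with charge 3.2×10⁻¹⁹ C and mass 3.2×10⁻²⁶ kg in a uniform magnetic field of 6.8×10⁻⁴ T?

f = |q|B/(2πm).
f = (3.2×10⁻¹⁹)(6.8×10⁻⁴)/(2π·3.2×10⁻²⁶) ≈ 1100 Hz.

f ≈ 1100 Hz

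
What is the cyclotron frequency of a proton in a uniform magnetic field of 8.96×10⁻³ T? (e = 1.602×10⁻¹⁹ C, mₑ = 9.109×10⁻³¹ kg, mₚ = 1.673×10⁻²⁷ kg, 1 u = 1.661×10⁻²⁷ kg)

f ≈ 1.37×10⁵ Hz

f = |q|B/(2πm).
f = (1.602×10⁻¹⁹)(8.96×10⁻³)/(2π·1.673×10⁻²⁷) ≈ 1.37×10⁵ Hz.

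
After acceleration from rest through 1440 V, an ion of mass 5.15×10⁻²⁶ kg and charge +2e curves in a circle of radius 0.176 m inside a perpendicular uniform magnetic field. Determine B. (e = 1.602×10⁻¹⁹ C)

v = √(2|q|V/m) = √(2·3.204×10⁻¹⁹·1440/5.15×10⁻²⁶) ≈ 1.339×10⁵ m/s.
B = mv/(|q|r) = (5.15×10⁻²⁶)(1.339×10⁵)/((3.204×10⁻¹⁹)(0.176)) ≈ 0.122 T.

B ≈ 0.122 T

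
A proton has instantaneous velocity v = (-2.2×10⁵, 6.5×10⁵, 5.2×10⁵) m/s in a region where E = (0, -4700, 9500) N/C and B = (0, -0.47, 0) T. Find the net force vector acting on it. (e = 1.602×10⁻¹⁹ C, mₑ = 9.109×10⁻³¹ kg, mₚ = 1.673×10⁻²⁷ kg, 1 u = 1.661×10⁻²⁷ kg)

v×B = (2.44×10⁵, 0, 1.03×10⁵) N/C.
E + v×B = (2.44×10⁵, -4700, 1.13×10⁵) N/C.
F = q(E + v×B) = (1.602×10⁻¹⁹ C)·(2.44×10⁵, -4700, 1.13×10⁵) = (3.92×10⁻¹⁴, -7.53×10⁻¹⁶, 1.81×10⁻¹⁴) N.

F ≈ (3.92×10⁻¹⁴, -7.53×10⁻¹⁶, 1.81×10⁻¹⁴) N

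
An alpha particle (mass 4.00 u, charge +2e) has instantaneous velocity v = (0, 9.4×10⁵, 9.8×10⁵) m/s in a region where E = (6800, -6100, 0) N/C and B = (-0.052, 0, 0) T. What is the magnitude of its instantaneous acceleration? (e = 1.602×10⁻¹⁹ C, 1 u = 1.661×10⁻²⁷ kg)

v×B = (0, -5.10×10⁴, 4.89×10⁴) N/C.
E + v×B = (6800, -5.71×10⁴, 4.89×10⁴) N/C.
F = q(E + v×B) = (3.204×10⁻¹⁹ C)·(6800, -5.71×10⁴, 4.89×10⁴) = (2.18×10⁻¹⁵, -1.83×10⁻¹⁴, 1.57×10⁻¹⁴) N.
|a| = |F|/m = 2.417×10⁻¹⁴/6.644×10⁻²⁷ ≈ 3.64×10¹² m/s².

|a| ≈ 3.64×10¹² m/s²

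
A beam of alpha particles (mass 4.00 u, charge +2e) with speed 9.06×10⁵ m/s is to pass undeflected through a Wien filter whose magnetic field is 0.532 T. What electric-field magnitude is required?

E = 4.82×10⁵ V/m

For straight-line motion qE = qvB, so E = vB.
E = 9.06×10⁵ × 0.532 = 4.82×10⁵ V/m.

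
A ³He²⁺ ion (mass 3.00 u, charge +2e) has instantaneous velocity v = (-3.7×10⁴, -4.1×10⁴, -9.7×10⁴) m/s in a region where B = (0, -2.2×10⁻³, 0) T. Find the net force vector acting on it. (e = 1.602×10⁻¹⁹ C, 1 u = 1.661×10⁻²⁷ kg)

v×B = (-213, 0, 81.4) N/C.
F = q v×B = (3.204×10⁻¹⁹ C)·(-213, 0, 81.4) = (-6.84×10⁻¹⁷, 0, 2.61×10⁻¹⁷) N.

F ≈ (-6.84×10⁻¹⁷, 0, 2.61×10⁻¹⁷) N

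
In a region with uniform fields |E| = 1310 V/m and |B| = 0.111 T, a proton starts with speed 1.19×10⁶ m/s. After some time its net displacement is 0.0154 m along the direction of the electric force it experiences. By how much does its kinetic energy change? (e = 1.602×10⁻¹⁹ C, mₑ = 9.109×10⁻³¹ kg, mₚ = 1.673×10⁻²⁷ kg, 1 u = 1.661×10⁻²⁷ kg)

ΔKE ≈ 3.23×10⁻¹⁸ J

The magnetic force is always ⟂ v and does no work; only the electric force changes KE.
ΔKE = F_E · d = |q|E d = (1.602×10⁻¹⁹)(1310)(0.0154) ≈ 3.23×10⁻¹⁸ J.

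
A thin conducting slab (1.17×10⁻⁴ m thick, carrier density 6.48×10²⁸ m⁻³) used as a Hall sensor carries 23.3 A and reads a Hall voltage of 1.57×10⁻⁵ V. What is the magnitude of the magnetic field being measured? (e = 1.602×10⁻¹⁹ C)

B ≈ 0.818 T

From V_H = IB/(n e t), B = V_H n e t / I.
B = (1.57×10⁻⁵)(6.48×10²⁸)(1.602×10⁻¹⁹)(1.17×10⁻⁴)/23.3 ≈ 0.818 T.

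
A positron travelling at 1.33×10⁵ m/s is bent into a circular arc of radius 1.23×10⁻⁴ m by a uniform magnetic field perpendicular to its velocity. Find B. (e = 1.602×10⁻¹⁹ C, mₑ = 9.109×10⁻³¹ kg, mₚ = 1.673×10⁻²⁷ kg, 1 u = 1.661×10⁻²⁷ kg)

From |q|vB = mv²/r, B = mv/(|q|r).
B = (9.109×10⁻³¹)(1.33×10⁵)/((1.602×10⁻¹⁹)(1.23×10⁻⁴)) ≈ 6.15×10⁻³ T.

B ≈ 6.15×10⁻³ T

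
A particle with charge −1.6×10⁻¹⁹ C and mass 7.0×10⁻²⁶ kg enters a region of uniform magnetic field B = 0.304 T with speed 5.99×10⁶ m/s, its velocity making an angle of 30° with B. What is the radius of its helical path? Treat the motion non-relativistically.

v⊥ = v sinθ = 5.99×10⁶·sin30° ≈ 2.995×10⁶ m/s.
r = m v⊥/(|q|B) = (7.0×10⁻²⁶)(2.995×10⁶)/((1.6×10⁻¹⁹)(0.304)) ≈ 4.31 m.

r ≈ 4.31 m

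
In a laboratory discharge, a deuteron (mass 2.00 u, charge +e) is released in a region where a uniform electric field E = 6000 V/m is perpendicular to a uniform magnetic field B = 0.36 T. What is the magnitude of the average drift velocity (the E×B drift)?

v_d ≈ 1.7×10⁴ m/s

The steady drift has the magnetic force balancing the electric force, so v_d = E/B.
v_d = 6000/0.36 = 1.7×10⁴ m/s.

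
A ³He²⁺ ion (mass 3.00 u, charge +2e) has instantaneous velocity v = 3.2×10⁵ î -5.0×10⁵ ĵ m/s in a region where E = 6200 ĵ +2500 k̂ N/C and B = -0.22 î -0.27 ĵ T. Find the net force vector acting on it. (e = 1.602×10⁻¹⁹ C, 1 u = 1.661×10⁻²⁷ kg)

F ≈ (0, 1.99×10⁻¹⁵, -6.21×10⁻¹⁴) N

v×B = (0, 0, -1.96×10⁵) N/C.
E + v×B = (0, 6200, -1.94×10⁵) N/C.
F = q(E + v×B) = (3.204×10⁻¹⁹ C)·(0, 6200, -1.94×10⁵) = (0, 1.99×10⁻¹⁵, -6.21×10⁻¹⁴) N.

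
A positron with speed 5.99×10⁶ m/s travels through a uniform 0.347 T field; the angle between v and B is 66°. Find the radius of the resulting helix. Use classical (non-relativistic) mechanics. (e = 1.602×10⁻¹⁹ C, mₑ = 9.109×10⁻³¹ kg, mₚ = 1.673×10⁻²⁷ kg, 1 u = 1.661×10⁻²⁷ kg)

v⊥ = v sinθ = 5.99×10⁶·sin66° ≈ 5.472×10⁶ m/s.
r = m v⊥/(|q|B) = (9.109×10⁻³¹)(5.472×10⁶)/((1.602×10⁻¹⁹)(0.347)) ≈ 8.97×10⁻⁵ m.

r ≈ 8.97×10⁻⁵ m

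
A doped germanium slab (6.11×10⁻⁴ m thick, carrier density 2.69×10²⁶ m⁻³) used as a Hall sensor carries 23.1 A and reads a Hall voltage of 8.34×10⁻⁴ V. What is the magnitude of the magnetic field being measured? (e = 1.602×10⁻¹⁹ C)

From V_H = IB/(n e t), B = V_H n e t / I.
B = (8.34×10⁻⁴)(2.69×10²⁶)(1.602×10⁻¹⁹)(6.11×10⁻⁴)/23.1 ≈ 0.951 T.

B ≈ 0.951 T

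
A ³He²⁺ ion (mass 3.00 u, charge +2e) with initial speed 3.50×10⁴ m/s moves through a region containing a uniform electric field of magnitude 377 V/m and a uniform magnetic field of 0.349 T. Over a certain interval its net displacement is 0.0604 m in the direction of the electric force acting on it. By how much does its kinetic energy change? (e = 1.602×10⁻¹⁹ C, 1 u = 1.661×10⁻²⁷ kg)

The magnetic force is always ⟂ v and does no work; only the electric force changes KE.
ΔKE = F_E · d = |q|E d = (3.204×10⁻¹⁹)(377)(0.0604) ≈ 7.30×10⁻¹⁸ J.

ΔKE ≈ 7.30×10⁻¹⁸ J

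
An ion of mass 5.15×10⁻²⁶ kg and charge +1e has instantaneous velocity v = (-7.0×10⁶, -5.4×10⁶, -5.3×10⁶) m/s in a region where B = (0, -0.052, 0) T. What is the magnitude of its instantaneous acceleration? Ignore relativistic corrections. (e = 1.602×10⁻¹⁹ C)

v×B = (-2.76×10⁵, 0, 3.64×10⁵) N/C.
F = q v×B = (1.602×10⁻¹⁹ C)·(-2.76×10⁵, 0, 3.64×10⁵) = (-4.42×10⁻¹⁴, 0, 5.83×10⁻¹⁴) N.
|a| = |F|/m = 7.314×10⁻¹⁴/5.15×10⁻²⁶ ≈ 1.42×10¹² m/s².

|a| ≈ 1.42×10¹² m/s²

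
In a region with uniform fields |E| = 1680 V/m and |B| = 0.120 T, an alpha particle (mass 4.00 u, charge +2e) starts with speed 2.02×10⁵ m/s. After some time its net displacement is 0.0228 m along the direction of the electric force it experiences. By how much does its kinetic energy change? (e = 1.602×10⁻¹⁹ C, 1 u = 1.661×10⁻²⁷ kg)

The magnetic force is always ⟂ v and does no work; only the electric force changes KE.
ΔKE = F_E · d = |q|E d = (3.204×10⁻¹⁹)(1680)(0.0228) ≈ 1.23×10⁻¹⁷ J.

ΔKE ≈ 1.23×10⁻¹⁷ J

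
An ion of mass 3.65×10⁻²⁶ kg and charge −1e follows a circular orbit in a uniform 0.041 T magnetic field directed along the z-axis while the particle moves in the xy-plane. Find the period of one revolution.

T ≈ 3.5×10⁻⁵ s

The cyclotron period depends only on m, q, B: T = 2πm/(|q|B).
T = 2π(3.65×10⁻²⁶)/((1.602×10⁻¹⁹)(0.041)) ≈ 3.5×10⁻⁵ s.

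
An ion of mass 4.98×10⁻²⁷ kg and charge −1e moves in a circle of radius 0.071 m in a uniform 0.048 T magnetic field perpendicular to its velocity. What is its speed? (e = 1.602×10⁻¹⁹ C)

From |q|vB = mv²/r, v = |q|Br/m.
v = (1.602×10⁻¹⁹)(0.048)(0.071)/4.98×10⁻²⁷ ≈ 1.1×10⁵ m/s.

v ≈ 1.1×10⁵ m/s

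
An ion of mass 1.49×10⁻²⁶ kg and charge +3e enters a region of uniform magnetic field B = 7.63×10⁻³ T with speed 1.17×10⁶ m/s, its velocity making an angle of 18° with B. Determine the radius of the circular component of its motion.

v⊥ = v sinθ = 1.17×10⁶·sin18° ≈ 3.615×10⁵ m/s.
r = m v⊥/(|q|B) = (1.49×10⁻²⁶)(3.615×10⁵)/((4.806×10⁻¹⁹)(7.63×10⁻³)) ≈ 1.47 m.

r ≈ 1.47 m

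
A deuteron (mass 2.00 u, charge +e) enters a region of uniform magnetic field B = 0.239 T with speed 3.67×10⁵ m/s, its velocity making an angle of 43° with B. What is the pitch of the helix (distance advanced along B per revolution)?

p ≈ 0.146 m

v∥ = v cosθ = 3.67×10⁵·cos43° ≈ 2.684×10⁵ m/s.
T = 2πm/(|q|B) = 2π(3.322×10⁻²⁷)/((1.602×10⁻¹⁹)(0.239)) ≈ 5.452×10⁻⁷ s.
pitch = v∥ T = (2.684×10⁵)(5.452×10⁻⁷) ≈ 0.146 m.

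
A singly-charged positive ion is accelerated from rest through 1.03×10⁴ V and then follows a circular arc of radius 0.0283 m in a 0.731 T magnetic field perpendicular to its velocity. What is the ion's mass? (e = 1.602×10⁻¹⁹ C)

Combine |q|V = ½mv² and r = mv/(|q|B): eliminate v to get m = qB²r²/(2V).
m = (1.602×10⁻¹⁹)(0.731)²(0.0283)²/(2·1.03×10⁴) ≈ 3.33×10⁻²⁷ kg.

m ≈ 3.33×10⁻²⁷ kg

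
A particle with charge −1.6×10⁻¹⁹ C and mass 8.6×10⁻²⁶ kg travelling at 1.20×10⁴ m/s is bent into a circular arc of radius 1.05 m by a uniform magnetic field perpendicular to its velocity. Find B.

B ≈ 6.14×10⁻³ T

From |q|vB = mv²/r, B = mv/(|q|r).
B = (8.6×10⁻²⁶)(1.20×10⁴)/((1.6×10⁻¹⁹)(1.05)) ≈ 6.14×10⁻³ T.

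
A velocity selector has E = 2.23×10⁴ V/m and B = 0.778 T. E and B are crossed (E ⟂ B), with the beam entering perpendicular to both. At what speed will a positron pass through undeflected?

v = 2.87×10⁴ m/s

For undeflected motion the electric and magnetic forces balance: qE = qvB.
v = E/B = 2.23×10⁴/0.778 = 2.87×10⁴ m/s.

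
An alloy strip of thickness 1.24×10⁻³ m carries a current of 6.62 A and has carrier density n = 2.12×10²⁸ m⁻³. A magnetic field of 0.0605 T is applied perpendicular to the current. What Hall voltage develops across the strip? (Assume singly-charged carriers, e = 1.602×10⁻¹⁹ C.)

V_H = IB/(n e t).
V_H = (6.62)(0.0605)/((2.12×10²⁸)(1.602×10⁻¹⁹)(1.24×10⁻³)) ≈ 9.51×10⁻⁸ V.

V_H ≈ 9.51×10⁻⁸ V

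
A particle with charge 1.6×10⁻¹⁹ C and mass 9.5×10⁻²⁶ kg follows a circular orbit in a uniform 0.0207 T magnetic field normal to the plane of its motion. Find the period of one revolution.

The cyclotron period depends only on m, q, B: T = 2πm/(|q|B).
T = 2π(9.5×10⁻²⁶)/((1.6×10⁻¹⁹)(0.0207)) ≈ 1.80×10⁻⁴ s.

T ≈ 1.80×10⁻⁴ s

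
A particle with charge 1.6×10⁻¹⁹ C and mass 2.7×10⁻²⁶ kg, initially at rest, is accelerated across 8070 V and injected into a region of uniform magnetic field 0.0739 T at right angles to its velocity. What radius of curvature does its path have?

Acceleration: |q|V = ½mv² ⇒ v = √(2|q|V/m) = √(2·1.6×10⁻¹⁹·8070/2.7×10⁻²⁶) ≈ 3.093×10⁵ m/s.
In the field: r = mv/(|q|B) = (2.7×10⁻²⁶)(3.093×10⁵)/((1.6×10⁻¹⁹)(0.0739)) ≈ 0.706 m.

r ≈ 0.706 m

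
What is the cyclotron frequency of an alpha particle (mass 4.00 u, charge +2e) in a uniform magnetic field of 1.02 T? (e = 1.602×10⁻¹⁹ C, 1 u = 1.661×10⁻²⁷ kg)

f = |q|B/(2πm).
f = (3.204×10⁻¹⁹)(1.02)/(2π·6.644×10⁻²⁷) ≈ 7.83×10⁶ Hz.

f ≈ 7.83×10⁶ Hz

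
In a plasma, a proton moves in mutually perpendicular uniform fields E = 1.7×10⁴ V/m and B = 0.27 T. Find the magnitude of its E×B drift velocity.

v_d ≈ 6.3×10⁴ m/s

In crossed fields the guiding centre drifts at v_d = |E×B|/B² = E/B, independent of charge and mass.
v_d = 1.7×10⁴/0.27 = 6.3×10⁴ m/s.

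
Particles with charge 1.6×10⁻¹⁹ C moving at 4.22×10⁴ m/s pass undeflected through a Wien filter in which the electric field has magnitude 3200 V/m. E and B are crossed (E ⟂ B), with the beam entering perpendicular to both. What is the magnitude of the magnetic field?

Balance of forces in the selector: qE = qvB ⇒ B = E/v.
B = 3200/4.22×10⁴ = 0.0758 T.

B = 0.0758 T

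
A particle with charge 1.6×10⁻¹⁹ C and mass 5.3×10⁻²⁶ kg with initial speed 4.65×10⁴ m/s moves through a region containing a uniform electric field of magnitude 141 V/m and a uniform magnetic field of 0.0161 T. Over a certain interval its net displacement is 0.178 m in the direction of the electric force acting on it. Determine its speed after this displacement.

B does no work; ΔKE = |q|E d.
½mv_f² = ½mv₀² + |q|Ed = ½(5.3×10⁻²⁶)(4.65×10⁴)² + (1.6×10⁻¹⁹)(141)(0.178) ≈ 5.730×10⁻¹⁷ J + 4.016×10⁻¹⁸ J ≈ 6.132×10⁻¹⁷ J.
v_f = √(2·6.132×10⁻¹⁷/5.3×10⁻²⁶) ≈ 4.81×10⁴ m/s.

v_f ≈ 4.81×10⁴ m/s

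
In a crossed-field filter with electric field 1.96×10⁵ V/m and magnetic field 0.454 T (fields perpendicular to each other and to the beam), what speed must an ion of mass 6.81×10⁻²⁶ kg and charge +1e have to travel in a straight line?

v = 4.32×10⁵ m/s

Straight-line motion ⇒ electric and magnetic forces cancel, so E = vB.
v = E/B = 1.96×10⁵/0.454 = 4.32×10⁵ m/s.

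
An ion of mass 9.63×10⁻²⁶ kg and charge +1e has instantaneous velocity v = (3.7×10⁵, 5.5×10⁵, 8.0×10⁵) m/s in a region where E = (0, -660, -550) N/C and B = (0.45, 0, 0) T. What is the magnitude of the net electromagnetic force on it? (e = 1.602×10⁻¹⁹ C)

v×B = (0, 3.60×10⁵, -2.48×10⁵) N/C.
E + v×B = (0, 3.59×10⁵, -2.48×10⁵) N/C.
F = q(E + v×B) = (1.602×10⁻¹⁹ C)·(0, 3.59×10⁵, -2.48×10⁵) = (0, 5.76×10⁻¹⁴, -3.97×10⁻¹⁴) N.
|F| = 6.99×10⁻¹⁴ N.

|F| ≈ 6.99×10⁻¹⁴ N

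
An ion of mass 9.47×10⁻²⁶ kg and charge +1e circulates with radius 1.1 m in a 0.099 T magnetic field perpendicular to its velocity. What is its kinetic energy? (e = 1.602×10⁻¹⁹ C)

KE ≈ 1.0×10⁴ eV

v = |q|Br/m, then KE = ½mv² = (qBr)²/(2m).
v = (1.602×10⁻¹⁹)(0.099)(1.1)/9.47×10⁻²⁶ ≈ 1.842×10⁵ m/s.
KE = ½(9.47×10⁻²⁶)(1.842×10⁵)² ≈ 1.6×10⁻¹⁵ J = 1.0×10⁴ eV.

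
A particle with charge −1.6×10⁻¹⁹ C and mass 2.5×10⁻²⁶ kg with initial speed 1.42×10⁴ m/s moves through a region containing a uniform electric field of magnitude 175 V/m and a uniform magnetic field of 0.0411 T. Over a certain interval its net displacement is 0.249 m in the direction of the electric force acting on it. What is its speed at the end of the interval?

v_f ≈ 2.76×10⁴ m/s

B does no work; ΔKE = |q|E d.
½mv_f² = ½mv₀² + |q|Ed = ½(2.5×10⁻²⁶)(1.42×10⁴)² + (1.6×10⁻¹⁹)(175)(0.249) ≈ 2.520×10⁻¹⁸ J + 6.972×10⁻¹⁸ J ≈ 9.492×10⁻¹⁸ J.
v_f = √(2·9.492×10⁻¹⁸/2.5×10⁻²⁶) ≈ 2.76×10⁴ m/s.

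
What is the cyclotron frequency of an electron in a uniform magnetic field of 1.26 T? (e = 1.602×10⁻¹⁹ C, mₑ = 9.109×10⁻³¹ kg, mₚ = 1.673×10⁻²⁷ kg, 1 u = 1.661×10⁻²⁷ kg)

f ≈ 3.53×10¹⁰ Hz

f = |q|B/(2πm).
f = (1.602×10⁻¹⁹)(1.26)/(2π·9.109×10⁻³¹) ≈ 3.53×10¹⁰ Hz.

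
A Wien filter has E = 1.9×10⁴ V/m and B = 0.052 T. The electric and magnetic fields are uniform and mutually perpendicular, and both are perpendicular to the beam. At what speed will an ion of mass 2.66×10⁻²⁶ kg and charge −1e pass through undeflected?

Straight-line motion ⇒ electric and magnetic forces cancel, so E = vB.
v = E/B = 1.9×10⁴/0.052 = 3.7×10⁵ m/s.
The result is independent of the particle's charge and mass.

v = 3.7×10⁵ m/s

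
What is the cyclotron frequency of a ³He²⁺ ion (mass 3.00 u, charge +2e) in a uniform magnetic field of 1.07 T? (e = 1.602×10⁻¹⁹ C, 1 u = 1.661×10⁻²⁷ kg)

f ≈ 1.09×10⁷ Hz

f = |q|B/(2πm).
f = (3.204×10⁻¹⁹)(1.07)/(2π·4.983×10⁻²⁷) ≈ 1.09×10⁷ Hz.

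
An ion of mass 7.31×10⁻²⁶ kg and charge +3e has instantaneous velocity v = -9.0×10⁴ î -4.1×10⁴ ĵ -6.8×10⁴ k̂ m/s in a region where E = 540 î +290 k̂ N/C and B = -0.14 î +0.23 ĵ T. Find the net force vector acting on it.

v×B = (1.56×10⁴, 9520, -2.64×10⁴) N/C.
E + v×B = (1.62×10⁴, 9520, -2.62×10⁴) N/C.
F = q(E + v×B) = (4.806×10⁻¹⁹ C)·(1.62×10⁴, 9520, -2.62×10⁴) = (7.78×10⁻¹⁵, 4.58×10⁻¹⁵, -1.26×10⁻¹⁴) N.

F ≈ (7.78×10⁻¹⁵, 4.58×10⁻¹⁵, -1.26×10⁻¹⁴) N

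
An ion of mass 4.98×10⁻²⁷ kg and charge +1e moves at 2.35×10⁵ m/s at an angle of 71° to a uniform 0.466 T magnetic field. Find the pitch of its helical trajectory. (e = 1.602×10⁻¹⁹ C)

v∥ = v cosθ = 2.35×10⁵·cos71° ≈ 7.651×10⁴ m/s.
T = 2πm/(|q|B) = 2π(4.98×10⁻²⁷)/((1.602×10⁻¹⁹)(0.466)) ≈ 4.191×10⁻⁷ s.
pitch = v∥ T = (7.651×10⁴)(4.191×10⁻⁷) ≈ 0.0321 m.

p ≈ 0.0321 m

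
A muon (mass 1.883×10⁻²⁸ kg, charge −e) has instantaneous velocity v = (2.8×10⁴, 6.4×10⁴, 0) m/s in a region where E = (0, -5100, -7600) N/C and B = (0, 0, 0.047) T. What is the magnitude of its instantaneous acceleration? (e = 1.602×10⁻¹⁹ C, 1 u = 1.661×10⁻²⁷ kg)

v×B = (3010, -1320, 0) N/C.
E + v×B = (3010, -6420, -7600) N/C.
F = q(E + v×B) = (−1.602×10⁻¹⁹ C)·(3010, -6420, -7600) = (-4.82×10⁻¹⁶, 1.03×10⁻¹⁵, 1.22×10⁻¹⁵) N.
|a| = |F|/m = 1.665×10⁻¹⁵/1.883×10⁻²⁸ ≈ 8.84×10¹² m/s².

|a| ≈ 8.84×10¹² m/s²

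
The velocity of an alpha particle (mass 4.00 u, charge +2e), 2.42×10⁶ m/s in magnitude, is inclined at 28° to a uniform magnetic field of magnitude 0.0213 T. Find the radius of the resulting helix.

r ≈ 1.11 m

v⊥ = v sinθ = 2.42×10⁶·sin28° ≈ 1.136×10⁶ m/s.
r = m v⊥/(|q|B) = (6.644×10⁻²⁷)(1.136×10⁶)/((3.204×10⁻¹⁹)(0.0213)) ≈ 1.11 m.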